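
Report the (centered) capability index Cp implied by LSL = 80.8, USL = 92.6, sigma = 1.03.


Cp = (USL - LSL) / (6 * sigma)
= (92.6 - 80.8) / (6 * 1.03)
= 11.8000 / 6.1800
= 1.9094

1.9094


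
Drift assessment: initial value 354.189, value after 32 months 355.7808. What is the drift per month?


rate = (v2 - v1) / months
= (355.7808 - 354.189) / 32
= 1.5918 / 32
= 0.0497

0.0497


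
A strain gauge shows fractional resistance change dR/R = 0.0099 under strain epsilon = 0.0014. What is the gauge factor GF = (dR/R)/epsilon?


GF = (dR/R) / epsilon
= 0.0099 / 0.0014
= 7.0714

7.0714


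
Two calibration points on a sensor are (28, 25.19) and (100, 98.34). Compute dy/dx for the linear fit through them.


slope = (y2 - y1) / (x2 - x1)
= (98.34 - 25.19) / (100 - 28)
= 73.1500 / 72
= 1.0160

1.0160


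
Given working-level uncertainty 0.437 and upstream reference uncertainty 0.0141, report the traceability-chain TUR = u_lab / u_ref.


TUR = u_lab / u_ref
= 0.437 / 0.0141
= 30.9929

30.9929


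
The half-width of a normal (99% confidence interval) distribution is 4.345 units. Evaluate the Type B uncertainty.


u_B = half_width / 2.576
u_B = 4.345 / 2.576
u_B = 1.6867

1.6867


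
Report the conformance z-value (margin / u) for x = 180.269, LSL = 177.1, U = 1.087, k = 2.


u = U / k = 1.087 / 2 = 0.5435
margin = |LSL - x| = |177.1 - 180.269| = 3.169
z = margin / u = 3.169 / 0.5435
z = 5.8307

5.8307


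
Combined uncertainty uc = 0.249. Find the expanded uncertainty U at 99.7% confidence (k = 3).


U = k * uc
U = 3 * 0.249
U = 0.7470

0.7470


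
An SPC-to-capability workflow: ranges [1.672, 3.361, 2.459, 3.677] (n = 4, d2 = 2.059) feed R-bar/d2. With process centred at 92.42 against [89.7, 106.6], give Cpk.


R_bar = (1.672 + 3.361 + 2.459 + 3.677) / 4 = 2.79225
sigma = R_bar / d2 = 2.79225 / 2.059 = 1.3561195
Cp = (USL - LSL)/(6*sigma) = (106.6 - 89.7)/(6*1.3561195) = 2.0770
Cpu = (106.6 - 92.42)/(3*1.3561195) = 3.4854
Cpl = (92.42 - 89.7)/(3*1.3561195) = 0.6686
Cpk = min(Cpu, Cpl) = 0.6686

0.6686


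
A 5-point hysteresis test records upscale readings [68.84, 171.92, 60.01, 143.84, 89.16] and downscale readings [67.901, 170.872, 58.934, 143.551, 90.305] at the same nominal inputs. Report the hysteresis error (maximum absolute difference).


|68.84 - 67.901| = 0.9390
|171.92 - 170.872| = 1.0480
|60.01 - 58.934| = 1.0760
|143.84 - 143.551| = 0.2890
|89.16 - 90.305| = 1.1450
hysteresis = max(diffs) = 1.1450

1.1450


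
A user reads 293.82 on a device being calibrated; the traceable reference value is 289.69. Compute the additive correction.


Correction = standard - reading
= 289.69 - 293.82
= -4.1300

-4.1300


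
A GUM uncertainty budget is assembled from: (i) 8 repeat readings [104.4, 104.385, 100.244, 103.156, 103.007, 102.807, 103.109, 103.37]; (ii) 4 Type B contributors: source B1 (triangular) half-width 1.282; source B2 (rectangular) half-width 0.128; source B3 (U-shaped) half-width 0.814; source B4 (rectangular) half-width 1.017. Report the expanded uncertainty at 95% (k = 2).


mean = (104.4 + 104.385 + 100.244 + 103.156 + 103.007 + 102.807 + 103.109 + 103.37) / 8 = 103.05975
s = sqrt(sum((x - mean)^2)/(n-1)) = 1.2903829
u_A = s / sqrt(n) = 1.2903829 / sqrt(8) = 0.45621925
u_B1 = 1.282 / sqrt(6) = 0.52337431
u_B2 = 0.128 / sqrt(3) = 0.073900834
u_B3 = 0.814 / sqrt(2) = 0.57558492
u_B4 = 1.017 / sqrt(3) = 0.58716522
uc = sqrt(0.45621925^2 + 0.52337431^2 + 0.073900834^2 + 0.57558492^2 + 0.58716522^2) = 1.0786932
U = k * uc = 2 * 1.0786932
U = 2.1574

2.1574


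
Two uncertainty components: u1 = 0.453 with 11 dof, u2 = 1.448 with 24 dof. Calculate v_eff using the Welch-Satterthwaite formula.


uc = sqrt(u1^2 + u2^2) = sqrt(0.453^2 + 1.448^2) = 1.5172057
v_eff = uc^4 / (u1^4/v1 + u2^4/v2)
= 1.5172057^4 / (0.453^4/11 + 1.448^4/24)
= 5.2988041 / 0.1870019
v_eff = 28.3356

28.3356


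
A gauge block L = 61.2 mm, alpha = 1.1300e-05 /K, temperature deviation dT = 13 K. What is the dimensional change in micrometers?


dL = L * alpha * dT
= 61.2 * 1.1300e-05 * 13
= 0.0089903 mm
dL_um = 0.0089903 * 1000 = 8.9903 um

8.9903


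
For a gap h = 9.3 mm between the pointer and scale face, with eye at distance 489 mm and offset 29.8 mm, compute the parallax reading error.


error = h * offset / d
= 9.3 * 29.8 / 489
= 0.5667

0.5667


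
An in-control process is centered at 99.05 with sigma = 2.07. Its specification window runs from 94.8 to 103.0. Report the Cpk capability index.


Cpu = (USL - mean) / (3*sigma) = (103.0 - 99.05) / (3*2.07) = 0.6361
Cpl = (mean - LSL) / (3*sigma) = (99.05 - 94.8) / (3*2.07) = 0.6844
Cpk = min(Cpu, Cpl) = 0.6361

0.6361


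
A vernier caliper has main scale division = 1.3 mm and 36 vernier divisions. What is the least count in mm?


LC = MSD / n_div
= 1.3 / 36
= 0.0361

0.0361


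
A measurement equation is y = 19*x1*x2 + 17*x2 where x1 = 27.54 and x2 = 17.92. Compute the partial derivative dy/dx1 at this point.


y = 19*x1*x2 + 17*x2
dy/dx1 = 19*x2
Evaluate at x2 = 17.92: c1 = 19 * 17.92
c1 = 340.4800

340.4800


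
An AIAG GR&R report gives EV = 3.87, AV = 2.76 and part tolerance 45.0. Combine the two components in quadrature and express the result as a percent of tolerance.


GRR = sqrt(EV^2 + AV^2) = sqrt(3.87^2 + 2.76^2) = 4.7533672
%GRR = GRR / tol * 100 = 4.7533672 / 45.0 * 100
%GRR = 10.5630

10.5630


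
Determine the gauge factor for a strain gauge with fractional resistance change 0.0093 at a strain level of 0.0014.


GF = (dR/R) / epsilon
= 0.0093 / 0.0014
= 6.6429

6.6429


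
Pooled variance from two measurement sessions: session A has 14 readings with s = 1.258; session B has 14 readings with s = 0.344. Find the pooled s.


s_p = sqrt(((n1-1)*s1^2 + (n2-1)*s2^2) / (n1+n2-2))
numerator = (14-1)*1.258^2 + (14-1)*0.344^2 = 20.573332 + 1.538368 = 22.1117
denominator = 14 + 14 - 2 = 26
s_p^2 = 22.1117 / 26 = 0.85045
s_p = sqrt(0.85045) = 0.9222

0.9222


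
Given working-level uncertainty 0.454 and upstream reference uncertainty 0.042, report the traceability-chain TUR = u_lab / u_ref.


TUR = u_lab / u_ref
= 0.454 / 0.042
= 10.8095

10.8095


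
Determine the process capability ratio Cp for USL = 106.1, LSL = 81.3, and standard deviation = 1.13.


Cp = (USL - LSL) / (6 * sigma)
= (106.1 - 81.3) / (6 * 1.13)
= 24.8000 / 6.7800
= 3.6578

3.6578


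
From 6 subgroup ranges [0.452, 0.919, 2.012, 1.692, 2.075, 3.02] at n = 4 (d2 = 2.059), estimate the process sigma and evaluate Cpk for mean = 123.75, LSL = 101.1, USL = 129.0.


R_bar = (0.452 + 0.919 + 2.012 + 1.692 + 2.075 + 3.02) / 6 = 1.695
sigma = R_bar / d2 = 1.695 / 2.059 = 0.82321515
Cp = (USL - LSL)/(6*sigma) = (129.0 - 101.1)/(6*0.82321515) = 5.6486
Cpu = (129.0 - 123.75)/(3*0.82321515) = 2.1258
Cpl = (123.75 - 101.1)/(3*0.82321515) = 9.1714
Cpk = min(Cpu, Cpl) = 2.1258

2.1258


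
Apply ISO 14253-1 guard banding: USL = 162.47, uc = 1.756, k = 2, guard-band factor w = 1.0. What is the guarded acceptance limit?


U = k * uc = 2 * 1.756 = 3.512
guard band g = w * U = 1.0 * 3.512 = 3.512
AL = USL - g = 162.47 - 3.512
AL = 158.9580

158.9580


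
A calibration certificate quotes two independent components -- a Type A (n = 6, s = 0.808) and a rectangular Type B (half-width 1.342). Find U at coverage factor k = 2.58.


u_A = s / sqrt(n) = 0.808 / sqrt(6) = 0.32986462
u_B = half_width / sqrt(3) = 1.342 / sqrt(3) = 0.77480406
uc = sqrt(u_A^2 + u_B^2) = sqrt(0.32986462^2 + 0.77480406^2) = 0.84209976
U = k * uc = 2.58 * 0.84209976
U = 2.1726

2.1726


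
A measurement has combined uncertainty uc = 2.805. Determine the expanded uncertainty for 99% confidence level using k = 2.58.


U = k * uc
U = 2.58 * 2.805
U = 7.2369

7.2369


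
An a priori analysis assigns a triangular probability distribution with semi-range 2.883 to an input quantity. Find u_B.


u_B = half_width / sqrt(6)
u_B = 2.883 / 2.4494897
u_B = 1.1770

1.1770


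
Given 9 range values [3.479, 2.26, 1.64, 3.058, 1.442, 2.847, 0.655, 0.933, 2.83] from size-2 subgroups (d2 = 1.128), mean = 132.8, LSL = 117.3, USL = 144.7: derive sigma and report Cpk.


R_bar = (3.479 + 2.26 + 1.64 + 3.058 + 1.442 + 2.847 + 0.655 + 0.933 + 2.83) / 9 = 2.1271111
sigma = R_bar / d2 = 2.1271111 / 1.128 = 1.8857368
Cp = (USL - LSL)/(6*sigma) = (144.7 - 117.3)/(6*1.8857368) = 2.4217
Cpu = (144.7 - 132.8)/(3*1.8857368) = 2.1035
Cpl = (132.8 - 117.3)/(3*1.8857368) = 2.7399
Cpk = min(Cpu, Cpl) = 2.1035

2.1035


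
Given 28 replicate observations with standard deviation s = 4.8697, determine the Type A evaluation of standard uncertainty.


u_A = s / sqrt(n)
u_A = 4.8697 / sqrt(28)
u_A = 4.8697 / 5.2915026
u_A = 0.9203

0.9203


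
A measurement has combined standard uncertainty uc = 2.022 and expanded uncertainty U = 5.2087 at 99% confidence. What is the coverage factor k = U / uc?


k = U / uc
k = 5.2087 / 2.022
k = 2.576

2.576


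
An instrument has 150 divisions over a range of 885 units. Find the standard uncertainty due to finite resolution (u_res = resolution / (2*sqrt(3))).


resolution = range / divisions
resolution = 885 / 150 = 5.9
u_res = resolution / (2*sqrt(3))
u_res = 5.9 / 3.4641016
u_res = 1.7032

1.7032


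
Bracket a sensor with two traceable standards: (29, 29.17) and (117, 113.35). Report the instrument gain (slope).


slope = (y2 - y1) / (x2 - x1)
= (113.35 - 29.17) / (117 - 29)
= 84.1800 / 88
= 0.9566

0.9566


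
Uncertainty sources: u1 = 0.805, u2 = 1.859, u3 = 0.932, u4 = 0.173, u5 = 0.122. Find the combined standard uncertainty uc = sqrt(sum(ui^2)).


uc = sqrt(0.805^2 + 1.859^2 + 0.932^2 + 0.173^2 + 0.122^2)
uc = sqrt(5.017343)
uc = 2.2399

2.2399


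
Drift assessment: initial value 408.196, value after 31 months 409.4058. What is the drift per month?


rate = (v2 - v1) / months
= (409.4058 - 408.196) / 31
= 1.2098 / 31
= 0.0390

0.0390


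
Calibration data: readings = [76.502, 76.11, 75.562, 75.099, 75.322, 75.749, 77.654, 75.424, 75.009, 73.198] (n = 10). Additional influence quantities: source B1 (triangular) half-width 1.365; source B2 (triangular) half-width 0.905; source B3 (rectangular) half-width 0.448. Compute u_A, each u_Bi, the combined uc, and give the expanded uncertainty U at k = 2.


mean = (76.502 + 76.11 + 75.562 + 75.099 + 75.322 + 75.749 + 77.654 + 75.424 + 75.009 + 73.198) / 10 = 75.5629
s = sqrt(sum((x - mean)^2)/(n-1)) = 1.1440982
u_A = s / sqrt(n) = 1.1440982 / sqrt(10) = 0.36179562
u_B1 = 1.365 / sqrt(6) = 0.55725892
u_B2 = 0.905 / sqrt(6) = 0.3694647
u_B3 = 0.448 / sqrt(3) = 0.25865292
uc = sqrt(0.36179562^2 + 0.55725892^2 + 0.3694647^2 + 0.25865292^2) = 0.80301872
U = k * uc = 2 * 0.80301872
U = 1.6060

1.6060


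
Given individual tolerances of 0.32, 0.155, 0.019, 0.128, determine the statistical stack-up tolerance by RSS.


RSS = sqrt(0.32^2 + 0.155^2 + 0.019^2 + 0.128^2)
= sqrt(0.14317)
= 0.3784

0.3784


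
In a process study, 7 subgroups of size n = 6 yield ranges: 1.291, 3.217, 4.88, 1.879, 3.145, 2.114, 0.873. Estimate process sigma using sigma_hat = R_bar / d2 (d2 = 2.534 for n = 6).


R_bar = (1.291 + 3.217 + 4.88 + 1.879 + 3.145 + 2.114 + 0.873) / 7
R_bar = 17.399 / 7 = 2.4855714
sigma_hat = R_bar / d2 = 2.4855714 / 2.534 = 0.9809

0.9809


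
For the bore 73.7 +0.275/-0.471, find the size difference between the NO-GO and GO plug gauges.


GO = nominal - lower_tol (smallest hole = maximum material condition)
GO = 73.7 - 0.471 = 73.229
NO-GO = nominal + upper_tol (largest hole = least material condition)
NO-GO = 73.7 + 0.275 = 73.975
spread = NO-GO - GO = 73.975 - 73.229 = 0.7460

0.7460


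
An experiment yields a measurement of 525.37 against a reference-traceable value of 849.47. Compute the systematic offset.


Systematic error = measured - true
= 525.37 - 849.47
= -324.1000

-324.1000


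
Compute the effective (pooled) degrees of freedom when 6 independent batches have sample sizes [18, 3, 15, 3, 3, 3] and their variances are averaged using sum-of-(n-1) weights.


nu = sum_i (n_i - 1)
nu = ((18 - 1) + (3 - 1) + (15 - 1) + (3 - 1) + (3 - 1) + (3 - 1))
nu = 17 + 2 + 14 + 2 + 2 + 2
nu = 39

39


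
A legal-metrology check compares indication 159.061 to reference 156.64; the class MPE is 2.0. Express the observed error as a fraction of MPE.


e = indication - reference = 159.061 - 156.64 = 2.4210
|e| = 2.4210
ratio = |e| / MPE = 2.4210 / 2.0
ratio = 1.2105

1.2105


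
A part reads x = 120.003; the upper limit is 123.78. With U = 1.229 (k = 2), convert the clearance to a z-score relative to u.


u = U / k = 1.229 / 2 = 0.6145
margin = |USL - x| = |123.78 - 120.003| = 3.777
z = margin / u = 3.777 / 0.6145
z = 6.1465

6.1465


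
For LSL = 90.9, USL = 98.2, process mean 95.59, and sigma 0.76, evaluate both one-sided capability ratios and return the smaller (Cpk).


Cpu = (USL - mean) / (3*sigma) = (98.2 - 95.59) / (3*0.76) = 1.1447
Cpl = (mean - LSL) / (3*sigma) = (95.59 - 90.9) / (3*0.76) = 2.0570
Cpk = min(Cpu, Cpl) = 1.1447

1.1447


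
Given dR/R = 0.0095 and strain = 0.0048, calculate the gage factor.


GF = (dR/R) / epsilon
= 0.0095 / 0.0048
= 1.9792

1.9792


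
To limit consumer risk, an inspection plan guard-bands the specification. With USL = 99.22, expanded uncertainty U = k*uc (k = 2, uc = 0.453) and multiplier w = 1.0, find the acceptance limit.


U = k * uc = 2 * 0.453 = 0.906
guard band g = w * U = 1.0 * 0.906 = 0.906
AL = USL - g = 99.22 - 0.906
AL = 98.3140

98.3140


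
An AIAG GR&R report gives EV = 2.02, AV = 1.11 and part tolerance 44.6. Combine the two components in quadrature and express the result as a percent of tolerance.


GRR = sqrt(EV^2 + AV^2) = sqrt(2.02^2 + 1.11^2) = 2.3048861
%GRR = GRR / tol * 100 = 2.3048861 / 44.6 * 100
%GRR = 5.1679

5.1679


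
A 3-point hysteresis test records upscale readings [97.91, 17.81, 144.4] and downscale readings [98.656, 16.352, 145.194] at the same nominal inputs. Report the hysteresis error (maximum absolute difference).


|97.91 - 98.656| = 0.7460
|17.81 - 16.352| = 1.4580
|144.4 - 145.194| = 0.7940
hysteresis = max(diffs) = 1.4580

1.4580


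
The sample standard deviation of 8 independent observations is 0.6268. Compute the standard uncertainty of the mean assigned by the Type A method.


u_A = s / sqrt(n)
u_A = 0.6268 / sqrt(8)
u_A = 0.6268 / 2.8284271
u_A = 0.2216

0.2216


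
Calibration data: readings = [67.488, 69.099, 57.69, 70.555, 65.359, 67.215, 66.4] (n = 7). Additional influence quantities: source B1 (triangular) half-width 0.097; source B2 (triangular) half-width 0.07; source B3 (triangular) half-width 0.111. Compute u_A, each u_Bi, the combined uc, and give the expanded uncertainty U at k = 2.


mean = (67.488 + 69.099 + 57.69 + 70.555 + 65.359 + 67.215 + 66.4) / 7 = 66.258
s = sqrt(sum((x - mean)^2)/(n-1)) = 4.1473531
u_A = s / sqrt(n) = 4.1473531 / sqrt(7) = 1.5675521
u_B1 = 0.097 / sqrt(6) = 0.039600084
u_B2 = 0.07 / sqrt(6) = 0.02857738
u_B3 = 0.111 / sqrt(6) = 0.04531556
uc = sqrt(1.5675521^2 + 0.039600084^2 + 0.02857738^2 + 0.04531556^2) = 1.5689672
U = k * uc = 2 * 1.5689672
U = 3.1379

3.1379


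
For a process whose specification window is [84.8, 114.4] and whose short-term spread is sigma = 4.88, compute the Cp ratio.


Cp = (USL - LSL) / (6 * sigma)
= (114.4 - 84.8) / (6 * 4.88)
= 29.6000 / 29.2800
= 1.0109

1.0109


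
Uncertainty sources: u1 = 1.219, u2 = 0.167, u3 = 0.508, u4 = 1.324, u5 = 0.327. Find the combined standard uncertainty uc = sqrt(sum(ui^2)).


uc = sqrt(1.219^2 + 0.167^2 + 0.508^2 + 1.324^2 + 0.327^2)
uc = sqrt(3.631819)
uc = 1.9057

1.9057


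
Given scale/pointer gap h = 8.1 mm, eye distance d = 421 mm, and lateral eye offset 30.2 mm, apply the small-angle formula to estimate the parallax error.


error = h * offset / d
= 8.1 * 30.2 / 421
= 0.5810

0.5810


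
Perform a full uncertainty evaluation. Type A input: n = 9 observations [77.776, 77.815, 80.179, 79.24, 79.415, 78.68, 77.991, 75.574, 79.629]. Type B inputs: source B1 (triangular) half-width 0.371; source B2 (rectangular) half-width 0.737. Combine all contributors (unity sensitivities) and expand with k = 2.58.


mean = (77.776 + 77.815 + 80.179 + 79.24 + 79.415 + 78.68 + 77.991 + 75.574 + 79.629) / 9 = 78.47766667
s = sqrt(sum((x - mean)^2)/(n-1)) = 1.3838522
u_A = s / sqrt(n) = 1.3838522 / sqrt(9) = 0.46128407
u_B1 = 0.371 / sqrt(6) = 0.15146012
u_B2 = 0.737 / sqrt(3) = 0.42550715
uc = sqrt(0.46128407^2 + 0.15146012^2 + 0.42550715^2) = 0.64558462
U = k * uc = 2.58 * 0.64558462
U = 1.6656

1.6656


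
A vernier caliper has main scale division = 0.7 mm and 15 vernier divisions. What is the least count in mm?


LC = MSD / n_div
= 0.7 / 15
= 0.0467

0.0467


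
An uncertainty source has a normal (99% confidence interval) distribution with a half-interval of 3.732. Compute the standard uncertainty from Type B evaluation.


u_B = half_width / 2.576
u_B = 3.732 / 2.576
u_B = 1.4488

1.4488


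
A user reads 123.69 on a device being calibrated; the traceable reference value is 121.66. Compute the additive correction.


Correction = standard - reading
= 121.66 - 123.69
= -2.0300

-2.0300


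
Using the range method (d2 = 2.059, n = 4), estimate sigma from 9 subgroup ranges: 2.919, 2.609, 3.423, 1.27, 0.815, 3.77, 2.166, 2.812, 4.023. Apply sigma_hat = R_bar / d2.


R_bar = (2.919 + 2.609 + 3.423 + 1.27 + 0.815 + 3.77 + 2.166 + 2.812 + 4.023) / 9
R_bar = 23.807 / 9 = 2.6452222
sigma_hat = R_bar / d2 = 2.6452222 / 2.059 = 1.2847

1.2847


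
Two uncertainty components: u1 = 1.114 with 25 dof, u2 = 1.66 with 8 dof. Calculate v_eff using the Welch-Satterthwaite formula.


uc = sqrt(u1^2 + u2^2) = sqrt(1.114^2 + 1.66^2) = 1.9991488
v_eff = uc^4 / (u1^4/v1 + u2^4/v2)
= 1.9991488^4 / (1.114^4/25 + 1.66^4/8)
= 15.972779 / 1.0107693
v_eff = 15.8026

15.8026


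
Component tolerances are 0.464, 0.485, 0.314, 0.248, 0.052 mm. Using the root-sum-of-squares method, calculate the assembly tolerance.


RSS = sqrt(0.464^2 + 0.485^2 + 0.314^2 + 0.248^2 + 0.052^2)
= sqrt(0.613325)
= 0.7832

0.7832


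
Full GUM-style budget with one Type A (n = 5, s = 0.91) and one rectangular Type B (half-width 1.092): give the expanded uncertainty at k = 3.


u_A = s / sqrt(n) = 0.91 / sqrt(5) = 0.40696437
u_B = half_width / sqrt(3) = 1.092 / sqrt(3) = 0.63046649
uc = sqrt(u_A^2 + u_B^2) = sqrt(0.40696437^2 + 0.63046649^2) = 0.75040522
U = k * uc = 3 * 0.75040522
U = 2.2512

2.2512


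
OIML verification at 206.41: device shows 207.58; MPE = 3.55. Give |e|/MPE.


e = indication - reference = 207.58 - 206.41 = 1.1700
|e| = 1.1700
ratio = |e| / MPE = 1.1700 / 3.55
ratio = 0.3296

0.3296


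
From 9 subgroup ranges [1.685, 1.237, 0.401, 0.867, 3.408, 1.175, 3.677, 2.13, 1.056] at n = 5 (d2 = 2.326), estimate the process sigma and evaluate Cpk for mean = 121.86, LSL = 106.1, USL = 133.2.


R_bar = (1.685 + 1.237 + 0.401 + 0.867 + 3.408 + 1.175 + 3.677 + 2.13 + 1.056) / 9 = 1.7373333
sigma = R_bar / d2 = 1.7373333 / 2.326 = 0.74691887
Cp = (USL - LSL)/(6*sigma) = (133.2 - 106.1)/(6*0.74691887) = 6.0471
Cpu = (133.2 - 121.86)/(3*0.74691887) = 5.0608
Cpl = (121.86 - 106.1)/(3*0.74691887) = 7.0333
Cpk = min(Cpu, Cpl) = 5.0608

5.0608


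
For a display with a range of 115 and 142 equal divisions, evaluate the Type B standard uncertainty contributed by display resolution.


resolution = range / divisions
resolution = 115 / 142 = 0.80985915
u_res = resolution / (2*sqrt(3))
u_res = 0.80985915 / 3.4641016
u_res = 0.2338

0.2338


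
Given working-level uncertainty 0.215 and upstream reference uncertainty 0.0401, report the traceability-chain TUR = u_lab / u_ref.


TUR = u_lab / u_ref
= 0.215 / 0.0401
= 5.3616

5.3616


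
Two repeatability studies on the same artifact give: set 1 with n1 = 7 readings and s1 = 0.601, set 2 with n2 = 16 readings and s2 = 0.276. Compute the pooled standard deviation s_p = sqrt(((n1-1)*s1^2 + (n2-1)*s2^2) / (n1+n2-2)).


s_p = sqrt(((n1-1)*s1^2 + (n2-1)*s2^2) / (n1+n2-2))
numerator = (7-1)*0.601^2 + (16-1)*0.276^2 = 2.167206 + 1.14264 = 3.309846
denominator = 7 + 16 - 2 = 21
s_p^2 = 3.309846 / 21 = 0.15761171
s_p = sqrt(0.15761171) = 0.3970

0.3970


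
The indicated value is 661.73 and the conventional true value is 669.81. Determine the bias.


Systematic error = measured - true
= 661.73 - 669.81
= -8.0800

-8.0800


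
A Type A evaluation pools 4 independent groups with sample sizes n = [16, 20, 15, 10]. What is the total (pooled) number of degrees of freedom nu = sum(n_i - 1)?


nu = sum_i (n_i - 1)
nu = ((16 - 1) + (20 - 1) + (15 - 1) + (10 - 1))
nu = 15 + 19 + 14 + 9
nu = 57

57


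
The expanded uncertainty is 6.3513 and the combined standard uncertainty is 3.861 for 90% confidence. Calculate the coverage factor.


k = U / uc
k = 6.3513 / 3.861
k = 1.645

1.645


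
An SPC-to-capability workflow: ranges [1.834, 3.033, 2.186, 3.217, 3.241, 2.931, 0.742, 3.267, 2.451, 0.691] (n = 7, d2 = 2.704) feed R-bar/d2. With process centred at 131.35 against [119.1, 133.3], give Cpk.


R_bar = (1.834 + 3.033 + 2.186 + 3.217 + 3.241 + 2.931 + 0.742 + 3.267 + 2.451 + 0.691) / 10 = 2.3593
sigma = R_bar / d2 = 2.3593 / 2.704 = 0.87252219
Cp = (USL - LSL)/(6*sigma) = (133.3 - 119.1)/(6*0.87252219) = 2.7124
Cpu = (133.3 - 131.35)/(3*0.87252219) = 0.7450
Cpl = (131.35 - 119.1)/(3*0.87252219) = 4.6799
Cpk = min(Cpu, Cpl) = 0.7450

0.7450


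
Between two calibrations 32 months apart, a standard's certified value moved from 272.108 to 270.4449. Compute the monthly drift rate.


rate = (v2 - v1) / months
= (270.4449 - 272.108) / 32
= -1.6631 / 32
= -0.0520

-0.0520


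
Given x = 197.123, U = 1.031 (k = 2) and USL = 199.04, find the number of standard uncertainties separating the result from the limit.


u = U / k = 1.031 / 2 = 0.5155
margin = |USL - x| = |199.04 - 197.123| = 1.917
z = margin / u = 1.917 / 0.5155
z = 3.7187

3.7187


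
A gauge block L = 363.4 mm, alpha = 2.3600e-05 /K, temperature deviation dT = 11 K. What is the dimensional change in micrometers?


dL = L * alpha * dT
= 363.4 * 2.3600e-05 * 11
= 0.0943386 mm
dL_um = 0.0943386 * 1000 = 94.3386 um

94.3386


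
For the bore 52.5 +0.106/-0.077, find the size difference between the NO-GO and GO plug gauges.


GO = nominal - lower_tol (smallest hole = maximum material condition)
GO = 52.5 - 0.077 = 52.423
NO-GO = nominal + upper_tol (largest hole = least material condition)
NO-GO = 52.5 + 0.106 = 52.606
spread = NO-GO - GO = 52.606 - 52.423 = 0.1830

0.1830


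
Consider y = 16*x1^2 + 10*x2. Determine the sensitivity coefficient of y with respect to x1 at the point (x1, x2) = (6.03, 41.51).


y = 16*x1^2 + 10*x2
dy/dx1 = 2*16*x1
Evaluate at x1 = 6.03: c1 = 32 * 6.03
c1 = 192.9600

192.9600


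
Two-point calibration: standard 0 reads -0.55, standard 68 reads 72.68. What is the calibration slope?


slope = (y2 - y1) / (x2 - x1)
= (72.68 - -0.55) / (68 - 0)
= 73.2300 / 68
= 1.0769

1.0769


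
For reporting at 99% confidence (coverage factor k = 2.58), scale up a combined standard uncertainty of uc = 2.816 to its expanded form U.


U = k * uc
U = 2.58 * 2.816
U = 7.2653

7.2653


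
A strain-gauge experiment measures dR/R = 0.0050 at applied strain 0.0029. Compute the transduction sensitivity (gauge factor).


GF = (dR/R) / epsilon
= 0.0050 / 0.0029
= 1.7241

1.7241


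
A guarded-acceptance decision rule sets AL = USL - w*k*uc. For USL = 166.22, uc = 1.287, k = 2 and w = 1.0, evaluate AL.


U = k * uc = 2 * 1.287 = 2.574
guard band g = w * U = 1.0 * 2.574 = 2.574
AL = USL - g = 166.22 - 2.574
AL = 163.6460

163.6460


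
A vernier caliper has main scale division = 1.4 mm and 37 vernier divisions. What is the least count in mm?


LC = MSD / n_div
= 1.4 / 37
= 0.0378

0.0378


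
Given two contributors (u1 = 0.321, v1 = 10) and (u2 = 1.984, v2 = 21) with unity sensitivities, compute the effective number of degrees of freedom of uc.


uc = sqrt(u1^2 + u2^2) = sqrt(0.321^2 + 1.984^2) = 2.0098002
v_eff = uc^4 / (u1^4/v1 + u2^4/v2)
= 2.0098002^4 / (0.321^4/10 + 1.984^4/21)
= 16.315919 / 0.73887657
v_eff = 22.0821

22.0821


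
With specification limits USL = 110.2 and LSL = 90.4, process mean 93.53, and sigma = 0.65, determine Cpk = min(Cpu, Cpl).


Cpu = (USL - mean) / (3*sigma) = (110.2 - 93.53) / (3*0.65) = 8.5487
Cpl = (mean - LSL) / (3*sigma) = (93.53 - 90.4) / (3*0.65) = 1.6051
Cpk = min(Cpu, Cpl) = 1.6051

1.6051


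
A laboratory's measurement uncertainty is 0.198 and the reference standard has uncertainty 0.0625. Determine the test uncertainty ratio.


TUR = u_lab / u_ref
= 0.198 / 0.0625
= 3.1680

3.1680


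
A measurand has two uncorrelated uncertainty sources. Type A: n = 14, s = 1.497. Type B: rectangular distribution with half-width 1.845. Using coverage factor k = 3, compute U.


u_A = s / sqrt(n) = 1.497 / sqrt(14) = 0.40009008
u_B = half_width / sqrt(3) = 1.845 / sqrt(3) = 1.0652112
uc = sqrt(u_A^2 + u_B^2) = sqrt(0.40009008^2 + 1.0652112^2) = 1.1378695
U = k * uc = 3 * 1.1378695
U = 3.4136

3.4136


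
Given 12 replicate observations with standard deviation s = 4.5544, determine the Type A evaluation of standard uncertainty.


u_A = s / sqrt(n)
u_A = 4.5544 / sqrt(12)
u_A = 4.5544 / 3.4641016
u_A = 1.3147

1.3147


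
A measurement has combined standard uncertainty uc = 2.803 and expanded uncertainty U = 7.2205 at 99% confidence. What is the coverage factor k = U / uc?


k = U / uc
k = 7.2205 / 2.803
k = 2.576

2.576


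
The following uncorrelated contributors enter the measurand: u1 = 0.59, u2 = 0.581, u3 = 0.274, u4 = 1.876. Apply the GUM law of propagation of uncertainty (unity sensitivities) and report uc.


uc = sqrt(0.59^2 + 0.581^2 + 0.274^2 + 1.876^2)
uc = sqrt(4.280113)
uc = 2.0688

2.0688


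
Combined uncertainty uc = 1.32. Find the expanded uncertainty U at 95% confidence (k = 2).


U = k * uc
U = 2 * 1.32
U = 2.6400

2.6400


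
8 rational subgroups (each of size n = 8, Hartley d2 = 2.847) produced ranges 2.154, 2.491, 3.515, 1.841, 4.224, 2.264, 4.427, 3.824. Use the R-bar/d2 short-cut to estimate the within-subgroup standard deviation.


R_bar = (2.154 + 2.491 + 3.515 + 1.841 + 4.224 + 2.264 + 4.427 + 3.824) / 8
R_bar = 24.74 / 8 = 3.0925
sigma_hat = R_bar / d2 = 3.0925 / 2.847 = 1.0862

1.0862


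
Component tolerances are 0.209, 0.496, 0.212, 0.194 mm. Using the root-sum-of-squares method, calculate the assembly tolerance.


RSS = sqrt(0.209^2 + 0.496^2 + 0.212^2 + 0.194^2)
= sqrt(0.372277)
= 0.6101

0.6101


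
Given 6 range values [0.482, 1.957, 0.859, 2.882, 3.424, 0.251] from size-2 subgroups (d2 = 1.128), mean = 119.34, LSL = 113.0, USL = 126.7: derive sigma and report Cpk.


R_bar = (0.482 + 1.957 + 0.859 + 2.882 + 3.424 + 0.251) / 6 = 1.6425
sigma = R_bar / d2 = 1.6425 / 1.128 = 1.456117
Cp = (USL - LSL)/(6*sigma) = (126.7 - 113.0)/(6*1.456117) = 1.5681
Cpu = (126.7 - 119.34)/(3*1.456117) = 1.6848
Cpl = (119.34 - 113.0)/(3*1.456117) = 1.4513
Cpk = min(Cpu, Cpl) = 1.4513

1.4513


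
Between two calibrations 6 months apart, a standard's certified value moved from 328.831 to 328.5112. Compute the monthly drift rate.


rate = (v2 - v1) / months
= (328.5112 - 328.831) / 6
= -0.3198 / 6
= -0.0533

-0.0533


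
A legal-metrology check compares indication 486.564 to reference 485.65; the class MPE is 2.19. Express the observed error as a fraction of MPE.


e = indication - reference = 486.564 - 485.65 = 0.9140
|e| = 0.9140
ratio = |e| / MPE = 0.9140 / 2.19
ratio = 0.4174

0.4174


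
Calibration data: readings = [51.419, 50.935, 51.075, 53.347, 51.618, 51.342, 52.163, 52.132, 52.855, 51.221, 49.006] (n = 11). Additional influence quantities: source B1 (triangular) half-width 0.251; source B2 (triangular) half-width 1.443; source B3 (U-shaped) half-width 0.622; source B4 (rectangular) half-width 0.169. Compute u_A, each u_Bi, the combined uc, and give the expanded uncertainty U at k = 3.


mean = (51.419 + 50.935 + 51.075 + 53.347 + 51.618 + 51.342 + 52.163 + 52.132 + 52.855 + 51.221 + 49.006) / 11 = 51.55572727
s = sqrt(sum((x - mean)^2)/(n-1)) = 1.135581
u_A = s / sqrt(n) = 1.135581 / sqrt(11) = 0.34239055
u_B1 = 0.251 / sqrt(6) = 0.10247032
u_B2 = 1.443 / sqrt(6) = 0.58910228
u_B3 = 0.622 / sqrt(2) = 0.43982042
u_B4 = 0.169 / sqrt(3) = 0.097572195
uc = sqrt(0.34239055^2 + 0.10247032^2 + 0.58910228^2 + 0.43982042^2 + 0.097572195^2) = 0.8232468
U = k * uc = 3 * 0.8232468
U = 2.4697

2.4697


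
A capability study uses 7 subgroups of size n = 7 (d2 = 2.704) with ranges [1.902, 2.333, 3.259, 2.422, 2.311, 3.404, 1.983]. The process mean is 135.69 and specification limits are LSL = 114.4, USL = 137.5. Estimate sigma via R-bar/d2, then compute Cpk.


R_bar = (1.902 + 2.333 + 3.259 + 2.422 + 2.311 + 3.404 + 1.983) / 7 = 2.5162857
sigma = R_bar / d2 = 2.5162857 / 2.704 = 0.93057903
Cp = (USL - LSL)/(6*sigma) = (137.5 - 114.4)/(6*0.93057903) = 4.1372
Cpu = (137.5 - 135.69)/(3*0.93057903) = 0.6483
Cpl = (135.69 - 114.4)/(3*0.93057903) = 7.6261
Cpk = min(Cpu, Cpl) = 0.6483

0.6483


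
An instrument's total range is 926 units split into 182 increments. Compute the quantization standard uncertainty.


resolution = range / divisions
resolution = 926 / 182 = 5.0879121
u_res = resolution / (2*sqrt(3))
u_res = 5.0879121 / 3.4641016
u_res = 1.4688

1.4688


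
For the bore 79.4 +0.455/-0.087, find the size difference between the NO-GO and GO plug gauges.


GO = nominal - lower_tol (smallest hole = maximum material condition)
GO = 79.4 - 0.087 = 79.313
NO-GO = nominal + upper_tol (largest hole = least material condition)
NO-GO = 79.4 + 0.455 = 79.855
spread = NO-GO - GO = 79.855 - 79.313 = 0.5420

0.5420


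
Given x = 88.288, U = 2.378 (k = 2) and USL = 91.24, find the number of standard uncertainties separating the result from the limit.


u = U / k = 2.378 / 2 = 1.189
margin = |USL - x| = |91.24 - 88.288| = 2.952
z = margin / u = 2.952 / 1.189
z = 2.4828

2.4828


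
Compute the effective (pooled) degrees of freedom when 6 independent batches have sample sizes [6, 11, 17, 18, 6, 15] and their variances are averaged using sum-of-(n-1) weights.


nu = sum_i (n_i - 1)
nu = ((6 - 1) + (11 - 1) + (17 - 1) + (18 - 1) + (6 - 1) + (15 - 1))
nu = 5 + 10 + 16 + 17 + 5 + 14
nu = 67

67


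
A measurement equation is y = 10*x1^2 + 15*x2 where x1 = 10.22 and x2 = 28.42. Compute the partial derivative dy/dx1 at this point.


y = 10*x1^2 + 15*x2
dy/dx1 = 2*10*x1
Evaluate at x1 = 10.22: c1 = 20 * 10.22
c1 = 204.4000

204.4000


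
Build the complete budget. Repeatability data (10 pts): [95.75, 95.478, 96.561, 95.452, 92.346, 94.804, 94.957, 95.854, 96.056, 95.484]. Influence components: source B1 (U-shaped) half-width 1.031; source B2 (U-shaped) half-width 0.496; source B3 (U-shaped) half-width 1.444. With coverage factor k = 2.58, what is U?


mean = (95.75 + 95.478 + 96.561 + 95.452 + 92.346 + 94.804 + 94.957 + 95.854 + 96.056 + 95.484) / 10 = 95.2742
s = sqrt(sum((x - mean)^2)/(n-1)) = 1.1471143
u_A = s / sqrt(n) = 1.1471143 / sqrt(10) = 0.36274939
u_B1 = 1.031 / sqrt(2) = 0.72902709
u_B2 = 0.496 / sqrt(2) = 0.35072496
u_B3 = 1.444 / sqrt(2) = 1.0210622
uc = sqrt(0.36274939^2 + 0.72902709^2 + 0.35072496^2 + 1.0210622^2) = 1.3522735
U = k * uc = 2.58 * 1.3522735
U = 3.4889

3.4889


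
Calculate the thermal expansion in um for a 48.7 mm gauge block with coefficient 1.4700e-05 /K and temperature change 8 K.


dL = L * alpha * dT
= 48.7 * 1.4700e-05 * 8
= 0.0057271 mm
dL_um = 0.0057271 * 1000 = 5.7271 um

5.7271


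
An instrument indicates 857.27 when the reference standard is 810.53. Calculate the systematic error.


Systematic error = measured - true
= 857.27 - 810.53
= 46.7400

46.7400


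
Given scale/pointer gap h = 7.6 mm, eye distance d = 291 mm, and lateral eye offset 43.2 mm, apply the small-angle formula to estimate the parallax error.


error = h * offset / d
= 7.6 * 43.2 / 291
= 1.1282

1.1282


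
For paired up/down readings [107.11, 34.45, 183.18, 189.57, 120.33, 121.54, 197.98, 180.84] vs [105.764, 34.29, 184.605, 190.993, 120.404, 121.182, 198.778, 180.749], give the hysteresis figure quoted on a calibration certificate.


|107.11 - 105.764| = 1.3460
|34.45 - 34.29| = 0.1600
|183.18 - 184.605| = 1.4250
|189.57 - 190.993| = 1.4230
|120.33 - 120.404| = 0.0740
|121.54 - 121.182| = 0.3580
|197.98 - 198.778| = 0.7980
|180.84 - 180.749| = 0.0910
hysteresis = max(diffs) = 1.4250

1.4250


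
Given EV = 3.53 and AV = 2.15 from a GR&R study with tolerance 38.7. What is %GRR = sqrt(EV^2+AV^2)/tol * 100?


GRR = sqrt(EV^2 + AV^2) = sqrt(3.53^2 + 2.15^2) = 4.133207
%GRR = GRR / tol * 100 = 4.133207 / 38.7 * 100
%GRR = 10.6801

10.6801


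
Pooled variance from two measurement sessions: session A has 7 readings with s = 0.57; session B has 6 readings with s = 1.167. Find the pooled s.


s_p = sqrt(((n1-1)*s1^2 + (n2-1)*s2^2) / (n1+n2-2))
numerator = (7-1)*0.57^2 + (6-1)*1.167^2 = 1.9494 + 6.809445 = 8.758845
denominator = 7 + 6 - 2 = 11
s_p^2 = 8.758845 / 11 = 0.79625864
s_p = sqrt(0.79625864) = 0.8923

0.8923


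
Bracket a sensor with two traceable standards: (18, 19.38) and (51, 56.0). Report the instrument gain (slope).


slope = (y2 - y1) / (x2 - x1)
= (56.0 - 19.38) / (51 - 18)
= 36.6200 / 33
= 1.1097

1.1097


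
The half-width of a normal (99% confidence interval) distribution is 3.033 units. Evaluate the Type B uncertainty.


u_B = half_width / 2.576
u_B = 3.033 / 2.576
u_B = 1.1774

1.1774


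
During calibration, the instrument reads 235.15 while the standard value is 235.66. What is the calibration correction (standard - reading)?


Correction = standard - reading
= 235.66 - 235.15
= 0.5100

0.5100


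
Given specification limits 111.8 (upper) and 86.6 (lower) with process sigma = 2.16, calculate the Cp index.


Cp = (USL - LSL) / (6 * sigma)
= (111.8 - 86.6) / (6 * 2.16)
= 25.2000 / 12.9600
= 1.9444

1.9444


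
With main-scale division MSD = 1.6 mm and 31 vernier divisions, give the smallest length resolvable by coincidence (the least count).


LC = MSD / n_div
= 1.6 / 31
= 0.0516

0.0516


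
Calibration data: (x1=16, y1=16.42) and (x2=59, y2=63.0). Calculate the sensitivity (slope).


slope = (y2 - y1) / (x2 - x1)
= (63.0 - 16.42) / (59 - 16)
= 46.5800 / 43
= 1.0833

1.0833


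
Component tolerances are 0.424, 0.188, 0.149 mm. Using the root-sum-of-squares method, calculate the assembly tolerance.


RSS = sqrt(0.424^2 + 0.188^2 + 0.149^2)
= sqrt(0.237321)
= 0.4872

0.4872


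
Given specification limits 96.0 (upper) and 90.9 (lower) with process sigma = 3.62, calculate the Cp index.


Cp = (USL - LSL) / (6 * sigma)
= (96.0 - 90.9) / (6 * 3.62)
= 5.1000 / 21.7200
= 0.2348

0.2348


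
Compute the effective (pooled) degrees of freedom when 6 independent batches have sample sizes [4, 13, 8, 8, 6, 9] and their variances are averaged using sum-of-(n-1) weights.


nu = sum_i (n_i - 1)
nu = ((4 - 1) + (13 - 1) + (8 - 1) + (8 - 1) + (6 - 1) + (9 - 1))
nu = 3 + 12 + 7 + 7 + 5 + 8
nu = 42

42


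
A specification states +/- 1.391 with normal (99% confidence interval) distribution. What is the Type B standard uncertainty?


u_B = half_width / 2.576
u_B = 1.391 / 2.576
u_B = 0.5400

0.5400


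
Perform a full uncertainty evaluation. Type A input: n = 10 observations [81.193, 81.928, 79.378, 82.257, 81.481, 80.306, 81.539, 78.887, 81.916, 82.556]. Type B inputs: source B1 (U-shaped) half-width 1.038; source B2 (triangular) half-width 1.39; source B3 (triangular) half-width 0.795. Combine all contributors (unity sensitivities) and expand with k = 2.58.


mean = (81.193 + 81.928 + 79.378 + 82.257 + 81.481 + 80.306 + 81.539 + 78.887 + 81.916 + 82.556) / 10 = 81.1441
s = sqrt(sum((x - mean)^2)/(n-1)) = 1.2306366
u_A = s / sqrt(n) = 1.2306366 / sqrt(10) = 0.38916146
u_B1 = 1.038 / sqrt(2) = 0.73397684
u_B2 = 1.39 / sqrt(6) = 0.56746512
u_B3 = 0.795 / sqrt(6) = 0.32455739
uc = sqrt(0.38916146^2 + 0.73397684^2 + 0.56746512^2 + 0.32455739^2) = 1.0571295
U = k * uc = 2.58 * 1.0571295
U = 2.7274

2.7274


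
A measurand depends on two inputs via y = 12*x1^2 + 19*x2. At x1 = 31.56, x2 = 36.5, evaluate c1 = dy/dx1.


y = 12*x1^2 + 19*x2
dy/dx1 = 2*12*x1
Evaluate at x1 = 31.56: c1 = 24 * 31.56
c1 = 757.4400

757.4400


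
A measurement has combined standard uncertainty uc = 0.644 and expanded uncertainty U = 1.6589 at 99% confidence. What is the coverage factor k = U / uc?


k = U / uc
k = 1.6589 / 0.644
k = 2.576

2.576


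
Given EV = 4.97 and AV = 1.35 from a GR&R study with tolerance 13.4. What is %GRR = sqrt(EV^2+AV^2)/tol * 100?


GRR = sqrt(EV^2 + AV^2) = sqrt(4.97^2 + 1.35^2) = 5.1500874
%GRR = GRR / tol * 100 = 5.1500874 / 13.4 * 100
%GRR = 38.4335

38.4335


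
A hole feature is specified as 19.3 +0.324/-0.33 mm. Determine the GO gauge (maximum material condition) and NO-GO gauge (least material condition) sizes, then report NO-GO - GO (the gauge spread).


GO = nominal - lower_tol (smallest hole = maximum material condition)
GO = 19.3 - 0.33 = 18.97
NO-GO = nominal + upper_tol (largest hole = least material condition)
NO-GO = 19.3 + 0.324 = 19.624
spread = NO-GO - GO = 19.624 - 18.97 = 0.6540

0.6540


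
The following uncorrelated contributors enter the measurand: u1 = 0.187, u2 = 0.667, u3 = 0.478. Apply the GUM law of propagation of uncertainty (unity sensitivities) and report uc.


uc = sqrt(0.187^2 + 0.667^2 + 0.478^2)
uc = sqrt(0.708342)
uc = 0.8416

0.8416


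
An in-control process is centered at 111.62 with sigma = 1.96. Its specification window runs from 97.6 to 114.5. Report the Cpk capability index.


Cpu = (USL - mean) / (3*sigma) = (114.5 - 111.62) / (3*1.96) = 0.4898
Cpl = (mean - LSL) / (3*sigma) = (111.62 - 97.6) / (3*1.96) = 2.3844
Cpk = min(Cpu, Cpl) = 0.4898

0.4898


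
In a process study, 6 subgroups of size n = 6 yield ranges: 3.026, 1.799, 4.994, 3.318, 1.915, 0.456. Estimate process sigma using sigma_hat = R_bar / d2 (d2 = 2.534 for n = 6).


R_bar = (3.026 + 1.799 + 4.994 + 3.318 + 1.915 + 0.456) / 6
R_bar = 15.508 / 6 = 2.5846667
sigma_hat = R_bar / d2 = 2.5846667 / 2.534 = 1.0200

1.0200


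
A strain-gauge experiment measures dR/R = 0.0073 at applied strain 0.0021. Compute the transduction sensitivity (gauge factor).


GF = (dR/R) / epsilon
= 0.0073 / 0.0021
= 3.4762

3.4762


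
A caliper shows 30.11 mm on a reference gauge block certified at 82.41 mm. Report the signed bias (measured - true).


Systematic error = measured - true
= 30.11 - 82.41
= -52.3000

-52.3000


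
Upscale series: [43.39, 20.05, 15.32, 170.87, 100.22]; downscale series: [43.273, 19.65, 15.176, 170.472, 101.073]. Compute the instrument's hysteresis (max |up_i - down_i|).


|43.39 - 43.273| = 0.1170
|20.05 - 19.65| = 0.4000
|15.32 - 15.176| = 0.1440
|170.87 - 170.472| = 0.3980
|100.22 - 101.073| = 0.8530
hysteresis = max(diffs) = 0.8530

0.8530


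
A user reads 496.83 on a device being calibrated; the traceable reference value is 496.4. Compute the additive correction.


Correction = standard - reading
= 496.4 - 496.83
= -0.4300

-0.4300


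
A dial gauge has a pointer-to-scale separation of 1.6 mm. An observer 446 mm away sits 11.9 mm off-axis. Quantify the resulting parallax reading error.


error = h * offset / d
= 1.6 * 11.9 / 446
= 0.0427

0.0427


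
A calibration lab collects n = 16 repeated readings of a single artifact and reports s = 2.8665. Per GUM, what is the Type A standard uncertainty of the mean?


u_A = s / sqrt(n)
u_A = 2.8665 / sqrt(16)
u_A = 2.8665 / 4
u_A = 0.7166

0.7166


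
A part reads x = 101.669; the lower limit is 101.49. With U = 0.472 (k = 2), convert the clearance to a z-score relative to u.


u = U / k = 0.472 / 2 = 0.236
margin = |LSL - x| = |101.49 - 101.669| = 0.179
z = margin / u = 0.179 / 0.236
z = 0.7585

0.7585
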